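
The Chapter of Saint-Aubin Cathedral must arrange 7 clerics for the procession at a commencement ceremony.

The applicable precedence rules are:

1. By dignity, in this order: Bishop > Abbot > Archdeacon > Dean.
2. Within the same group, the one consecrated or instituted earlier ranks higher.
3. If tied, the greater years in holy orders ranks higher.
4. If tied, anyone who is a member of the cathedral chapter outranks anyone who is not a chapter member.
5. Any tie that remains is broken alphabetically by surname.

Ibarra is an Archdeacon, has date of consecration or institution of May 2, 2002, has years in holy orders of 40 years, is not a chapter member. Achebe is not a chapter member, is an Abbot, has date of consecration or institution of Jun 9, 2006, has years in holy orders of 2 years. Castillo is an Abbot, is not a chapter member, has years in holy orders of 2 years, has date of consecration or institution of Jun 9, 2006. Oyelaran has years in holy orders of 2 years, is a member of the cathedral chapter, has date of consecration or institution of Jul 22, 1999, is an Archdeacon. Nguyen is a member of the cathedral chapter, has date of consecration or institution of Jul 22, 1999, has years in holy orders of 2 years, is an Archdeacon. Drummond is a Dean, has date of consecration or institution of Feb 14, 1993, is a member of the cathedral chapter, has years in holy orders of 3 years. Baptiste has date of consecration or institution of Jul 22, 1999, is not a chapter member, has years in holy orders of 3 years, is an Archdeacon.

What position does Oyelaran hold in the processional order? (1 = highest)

5

By dignity: Achebe and Castillo (Abbot); then Baptiste, Nguyen, Oyelaran and Ibarra (Archdeacon); then Drummond (Dean).
Achebe and Castillo both have date of consecration or institution Jun 9, 2006, so the next rule applies.
Achebe and Castillo both have years in holy orders 2 years, so the next rule applies.
Achebe and Castillo are each not a chapter member, so the next rule applies.
Among Achebe and Castillo, alphabetically by surname: Achebe before Castillo.
Among Baptiste, Nguyen, Oyelaran and Ibarra, by date of consecration or institution (earlier first): Baptiste, Nguyen and Oyelaran (Jul 22, 1999) before Ibarra (May 2, 2002).
Among Baptiste, Nguyen and Oyelaran, by years in holy orders (higher first): Baptiste (3 years) before Nguyen and Oyelaran (2 years).
Nguyen and Oyelaran are each a member of the cathedral chapter, so the next rule applies.
Among Nguyen and Oyelaran, alphabetically by surname: Nguyen before Oyelaran.
Order: Achebe, Castillo, Baptiste, Nguyen, Oyelaran, Ibarra, Drummond. So position 5.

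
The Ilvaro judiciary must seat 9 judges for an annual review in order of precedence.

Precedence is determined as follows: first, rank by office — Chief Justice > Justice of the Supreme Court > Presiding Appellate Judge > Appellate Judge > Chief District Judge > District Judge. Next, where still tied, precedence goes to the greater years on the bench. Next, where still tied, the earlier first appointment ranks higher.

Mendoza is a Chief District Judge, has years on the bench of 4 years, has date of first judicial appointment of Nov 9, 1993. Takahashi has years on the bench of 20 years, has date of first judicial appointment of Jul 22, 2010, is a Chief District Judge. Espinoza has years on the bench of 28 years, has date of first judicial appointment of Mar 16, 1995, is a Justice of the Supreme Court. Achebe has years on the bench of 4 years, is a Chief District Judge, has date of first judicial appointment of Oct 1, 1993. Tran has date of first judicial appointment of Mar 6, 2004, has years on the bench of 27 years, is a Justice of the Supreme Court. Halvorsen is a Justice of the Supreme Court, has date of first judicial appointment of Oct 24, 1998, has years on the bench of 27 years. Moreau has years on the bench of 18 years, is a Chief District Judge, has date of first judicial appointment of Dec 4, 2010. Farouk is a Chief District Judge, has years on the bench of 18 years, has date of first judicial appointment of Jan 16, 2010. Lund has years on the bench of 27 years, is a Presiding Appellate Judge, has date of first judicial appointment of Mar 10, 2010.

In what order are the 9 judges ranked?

Espinoza, Halvorsen, Tran, Lund, Takahashi, Farouk, Moreau, Achebe, Mendoza

By office: Espinoza, Halvorsen and Tran (Justice of the Supreme Court); then Lund (Presiding Appellate Judge); then Takahashi, Farouk, Moreau, Achebe and Mendoza (Chief District Judge).
Among Espinoza, Halvorsen and Tran, by years on the bench (higher first): Espinoza (28 years) before Halvorsen and Tran (27 years).
Among Halvorsen and Tran, by date of first judicial appointment (earlier first): Halvorsen (Oct 24, 1998) before Tran (Mar 6, 2004).
Among Takahashi, Farouk, Moreau, Achebe and Mendoza, by years on the bench (higher first): Takahashi (20 years) before Farouk and Moreau (18 years) before Achebe and Mendoza (4 years).
Among Farouk and Moreau, by date of first judicial appointment (earlier first): Farouk (Jan 16, 2010) before Moreau (Dec 4, 2010).
Among Achebe and Mendoza, by date of first judicial appointment (earlier first): Achebe (Oct 1, 1993) before Mendoza (Nov 9, 1993).
Full order: Espinoza, Halvorsen, Tran, Lund, Takahashi, Farouk, Moreau, Achebe, Mendoza.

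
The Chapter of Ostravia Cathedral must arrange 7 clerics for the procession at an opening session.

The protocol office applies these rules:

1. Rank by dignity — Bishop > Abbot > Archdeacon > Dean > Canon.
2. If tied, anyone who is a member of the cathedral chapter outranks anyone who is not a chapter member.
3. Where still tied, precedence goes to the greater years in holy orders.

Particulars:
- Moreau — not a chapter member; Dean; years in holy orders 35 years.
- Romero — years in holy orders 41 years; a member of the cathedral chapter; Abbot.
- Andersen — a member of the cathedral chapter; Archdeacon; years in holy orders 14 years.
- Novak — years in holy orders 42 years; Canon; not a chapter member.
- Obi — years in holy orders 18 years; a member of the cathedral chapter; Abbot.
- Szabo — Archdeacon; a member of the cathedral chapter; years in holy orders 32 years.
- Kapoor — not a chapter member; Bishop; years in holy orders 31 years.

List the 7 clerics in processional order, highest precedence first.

Kapoor, Romero, Obi, Szabo, Andersen, Moreau, Novak

By dignity: Kapoor (Bishop); then Romero and Obi (Abbot); then Szabo and Andersen (Archdeacon); then Moreau (Dean); then Novak (Canon).
Romero and Obi are each a member of the cathedral chapter, so the next rule applies.
Among Romero and Obi, by years in holy orders (higher first): Romero (41 years) before Obi (18 years).
Szabo and Andersen are each a member of the cathedral chapter, so the next rule applies.
Among Szabo and Andersen, by years in holy orders (higher first): Szabo (32 years) before Andersen (14 years).
Full order: Kapoor, Romero, Obi, Szabo, Andersen, Moreau, Novak.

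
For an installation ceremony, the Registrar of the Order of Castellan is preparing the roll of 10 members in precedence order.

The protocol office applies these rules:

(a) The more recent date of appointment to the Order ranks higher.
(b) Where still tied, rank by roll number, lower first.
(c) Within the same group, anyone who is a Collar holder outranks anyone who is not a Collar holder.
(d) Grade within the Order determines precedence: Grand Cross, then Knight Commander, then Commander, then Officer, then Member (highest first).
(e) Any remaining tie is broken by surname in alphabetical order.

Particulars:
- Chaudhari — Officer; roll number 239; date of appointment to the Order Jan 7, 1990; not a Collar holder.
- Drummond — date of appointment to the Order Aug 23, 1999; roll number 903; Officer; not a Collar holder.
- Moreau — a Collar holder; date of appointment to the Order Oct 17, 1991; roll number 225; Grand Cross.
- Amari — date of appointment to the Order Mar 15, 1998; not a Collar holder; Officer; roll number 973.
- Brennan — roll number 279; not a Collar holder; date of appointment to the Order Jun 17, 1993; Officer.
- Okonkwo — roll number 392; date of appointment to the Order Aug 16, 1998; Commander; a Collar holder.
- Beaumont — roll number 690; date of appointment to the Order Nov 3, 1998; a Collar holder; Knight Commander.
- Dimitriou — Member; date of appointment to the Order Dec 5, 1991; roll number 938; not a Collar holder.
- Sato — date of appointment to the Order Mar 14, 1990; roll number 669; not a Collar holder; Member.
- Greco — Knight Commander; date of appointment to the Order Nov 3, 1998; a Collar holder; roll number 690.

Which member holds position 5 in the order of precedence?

By date of appointment to the Order (later first): Drummond (Aug 23, 1999); then Beaumont and Greco (both Nov 3, 1998); then Okonkwo (Aug 16, 1998); then Amari (Mar 15, 1998); then Brennan (Jun 17, 1993); then Dimitriou (Dec 5, 1991); then Moreau (Oct 17, 1991); then Sato (Mar 14, 1990); then Chaudhari (Jan 7, 1990).
Beaumont and Greco both have roll number 690, so the next rule applies.
Beaumont and Greco are each a Collar holder, so the next rule applies.
Beaumont and Greco are each Knight Commander, so the next rule applies.
Among Beaumont and Greco, alphabetically by surname: Beaumont before Greco.
Order: Drummond, Beaumont, Greco, Okonkwo, Amari, Brennan, Dimitriou, Moreau, Sato, Chaudhari.

Amari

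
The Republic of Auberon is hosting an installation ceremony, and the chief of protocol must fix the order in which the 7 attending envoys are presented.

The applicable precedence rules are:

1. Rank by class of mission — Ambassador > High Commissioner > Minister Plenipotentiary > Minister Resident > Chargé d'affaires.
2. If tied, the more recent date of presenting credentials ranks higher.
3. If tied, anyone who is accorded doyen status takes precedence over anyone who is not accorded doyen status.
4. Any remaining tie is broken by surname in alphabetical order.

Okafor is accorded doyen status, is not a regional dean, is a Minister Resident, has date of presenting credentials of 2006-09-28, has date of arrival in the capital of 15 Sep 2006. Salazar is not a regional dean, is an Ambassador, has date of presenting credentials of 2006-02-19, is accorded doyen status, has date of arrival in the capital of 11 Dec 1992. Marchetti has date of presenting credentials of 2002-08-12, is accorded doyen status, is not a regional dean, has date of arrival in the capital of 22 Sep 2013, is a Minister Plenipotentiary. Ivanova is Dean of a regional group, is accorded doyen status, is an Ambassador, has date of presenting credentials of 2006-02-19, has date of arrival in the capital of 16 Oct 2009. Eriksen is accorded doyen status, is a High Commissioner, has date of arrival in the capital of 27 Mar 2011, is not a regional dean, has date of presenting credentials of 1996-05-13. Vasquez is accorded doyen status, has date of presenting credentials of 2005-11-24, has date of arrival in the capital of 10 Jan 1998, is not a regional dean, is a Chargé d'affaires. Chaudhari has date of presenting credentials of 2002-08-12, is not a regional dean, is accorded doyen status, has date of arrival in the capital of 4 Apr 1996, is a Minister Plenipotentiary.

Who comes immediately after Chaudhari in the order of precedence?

Marchetti

By class of mission: Ivanova and Salazar (Ambassador); then Eriksen (High Commissioner); then Chaudhari and Marchetti (Minister Plenipotentiary); then Okafor (Minister Resident); then Vasquez (Chargé d'affaires).
Ivanova and Salazar both have date of presenting credentials 2006-02-19, so the next rule applies.
Ivanova and Salazar are each accorded doyen status, so the next rule applies.
Among Ivanova and Salazar, alphabetically by surname: Ivanova before Salazar.
Chaudhari and Marchetti both have date of presenting credentials 2002-08-12, so the next rule applies.
Chaudhari and Marchetti are each accorded doyen status, so the next rule applies.
Among Chaudhari and Marchetti, alphabetically by surname: Chaudhari before Marchetti.
Order: Ivanova, Salazar, Eriksen, Chaudhari, Marchetti, Okafor, Vasquez.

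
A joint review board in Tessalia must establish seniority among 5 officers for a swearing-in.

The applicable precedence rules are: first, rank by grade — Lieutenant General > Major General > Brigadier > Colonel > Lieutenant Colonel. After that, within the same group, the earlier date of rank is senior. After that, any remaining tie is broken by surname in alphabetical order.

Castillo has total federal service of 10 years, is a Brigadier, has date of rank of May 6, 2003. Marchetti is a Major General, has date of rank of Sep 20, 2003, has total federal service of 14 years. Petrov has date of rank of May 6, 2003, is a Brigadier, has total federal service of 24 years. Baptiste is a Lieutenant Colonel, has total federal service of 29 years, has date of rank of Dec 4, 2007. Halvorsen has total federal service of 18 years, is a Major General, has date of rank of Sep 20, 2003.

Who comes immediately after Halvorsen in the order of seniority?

Marchetti

By grade: Halvorsen and Marchetti (Major General); then Castillo and Petrov (Brigadier); then Baptiste (Lieutenant Colonel).
Halvorsen and Marchetti both have date of rank Sep 20, 2003, so the next rule applies.
Among Halvorsen and Marchetti, alphabetically by surname: Halvorsen before Marchetti.
Castillo and Petrov both have date of rank May 6, 2003, so the next rule applies.
Among Castillo and Petrov, alphabetically by surname: Castillo before Petrov.
Order: Halvorsen, Marchetti, Castillo, Petrov, Baptiste.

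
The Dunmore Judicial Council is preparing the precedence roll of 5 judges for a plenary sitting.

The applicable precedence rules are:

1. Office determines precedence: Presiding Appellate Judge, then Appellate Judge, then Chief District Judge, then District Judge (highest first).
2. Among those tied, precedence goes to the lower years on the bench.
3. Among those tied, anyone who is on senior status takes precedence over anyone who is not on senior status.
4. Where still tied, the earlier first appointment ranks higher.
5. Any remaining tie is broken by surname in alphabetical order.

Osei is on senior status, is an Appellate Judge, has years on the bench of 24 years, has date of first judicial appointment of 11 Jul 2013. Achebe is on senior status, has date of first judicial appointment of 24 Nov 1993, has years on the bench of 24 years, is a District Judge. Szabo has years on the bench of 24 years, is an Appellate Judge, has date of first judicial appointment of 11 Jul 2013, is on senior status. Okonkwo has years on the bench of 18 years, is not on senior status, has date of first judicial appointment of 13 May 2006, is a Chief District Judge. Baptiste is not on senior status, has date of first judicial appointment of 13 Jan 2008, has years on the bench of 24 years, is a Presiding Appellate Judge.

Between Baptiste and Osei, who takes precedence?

Baptiste

By office: Baptiste (Presiding Appellate Judge); then Osei and Szabo (Appellate Judge); then Okonkwo (Chief District Judge); then Achebe (District Judge).
Osei and Szabo both have years on the bench 24 years, so the next rule applies.
Osei and Szabo are each on senior status, so the next rule applies.
Osei and Szabo both have date of first judicial appointment 11 Jul 2013, so the next rule applies.
Among Osei and Szabo, alphabetically by surname: Osei before Szabo.
So Baptiste takes precedence.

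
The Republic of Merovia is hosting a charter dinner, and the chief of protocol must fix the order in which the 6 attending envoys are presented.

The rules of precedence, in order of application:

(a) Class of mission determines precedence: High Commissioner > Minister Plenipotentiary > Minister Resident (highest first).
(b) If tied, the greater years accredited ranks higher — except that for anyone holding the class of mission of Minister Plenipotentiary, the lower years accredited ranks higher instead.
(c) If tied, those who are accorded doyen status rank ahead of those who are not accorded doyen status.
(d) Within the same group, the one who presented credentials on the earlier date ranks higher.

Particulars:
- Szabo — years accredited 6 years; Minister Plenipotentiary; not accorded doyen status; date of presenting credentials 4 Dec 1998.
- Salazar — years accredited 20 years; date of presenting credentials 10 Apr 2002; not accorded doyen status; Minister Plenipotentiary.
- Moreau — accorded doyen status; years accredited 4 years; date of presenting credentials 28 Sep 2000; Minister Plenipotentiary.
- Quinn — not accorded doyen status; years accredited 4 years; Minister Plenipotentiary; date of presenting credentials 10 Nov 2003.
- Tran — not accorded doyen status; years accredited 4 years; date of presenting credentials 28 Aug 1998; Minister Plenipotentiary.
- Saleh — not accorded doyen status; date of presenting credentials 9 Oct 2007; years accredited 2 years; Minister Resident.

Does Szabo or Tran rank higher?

By class of mission: Moreau, Tran, Quinn, Szabo and Salazar (Minister Plenipotentiary); then Saleh (Minister Resident).
Among Moreau, Tran, Quinn, Szabo and Salazar, by years accredited (lower first) (reversed rule for this group): Moreau, Tran and Quinn (4 years) before Szabo (6 years) before Salazar (20 years).
Among Moreau, Tran and Quinn, accorded doyen status before not accorded doyen status: Moreau (accorded doyen status) before Tran and Quinn (not accorded doyen status).
Among Tran and Quinn, by date of presenting credentials (earlier first): Tran (28 Aug 1998) before Quinn (10 Nov 2003).
So Tran takes precedence.

Tran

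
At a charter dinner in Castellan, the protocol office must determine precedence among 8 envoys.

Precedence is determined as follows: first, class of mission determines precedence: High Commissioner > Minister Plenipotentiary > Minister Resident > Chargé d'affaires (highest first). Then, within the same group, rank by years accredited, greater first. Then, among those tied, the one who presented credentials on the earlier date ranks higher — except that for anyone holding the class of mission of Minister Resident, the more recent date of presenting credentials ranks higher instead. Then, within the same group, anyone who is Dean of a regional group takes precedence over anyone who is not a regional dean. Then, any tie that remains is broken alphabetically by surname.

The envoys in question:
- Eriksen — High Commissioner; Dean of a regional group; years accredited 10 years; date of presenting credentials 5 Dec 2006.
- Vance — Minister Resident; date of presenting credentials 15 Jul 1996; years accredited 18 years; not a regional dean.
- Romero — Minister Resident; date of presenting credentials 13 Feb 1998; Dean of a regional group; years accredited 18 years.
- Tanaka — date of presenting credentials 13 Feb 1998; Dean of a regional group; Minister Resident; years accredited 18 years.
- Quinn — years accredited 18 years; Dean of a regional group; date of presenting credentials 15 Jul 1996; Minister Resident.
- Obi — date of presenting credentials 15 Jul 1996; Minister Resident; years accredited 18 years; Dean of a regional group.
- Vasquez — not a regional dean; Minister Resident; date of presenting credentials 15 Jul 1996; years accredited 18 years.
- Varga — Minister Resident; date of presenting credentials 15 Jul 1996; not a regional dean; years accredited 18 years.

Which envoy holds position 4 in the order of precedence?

Obi

By class of mission: Eriksen (High Commissioner); then Romero, Tanaka, Obi, Quinn, Vance, Varga and Vasquez (Minister Resident).
Romero, Tanaka, Obi, Quinn, Vance, Varga and Vasquez all have years accredited 18 years, so the next rule applies.
Among Romero, Tanaka, Obi, Quinn, Vance, Varga and Vasquez, by date of presenting credentials (later first) (reversed rule for this group): Romero and Tanaka (13 Feb 1998) before Obi, Quinn, Vance, Varga and Vasquez (15 Jul 1996).
Romero and Tanaka are each Dean of a regional group, so the next rule applies.
Among Romero and Tanaka, alphabetically by surname: Romero before Tanaka.
Among Obi, Quinn, Vance, Varga and Vasquez, Dean of a regional group before not a regional dean: Obi and Quinn (Dean of a regional group) before Vance, Varga and Vasquez (not a regional dean).
Among Obi and Quinn, alphabetically by surname: Obi before Quinn.
Among Vance, Varga and Vasquez, alphabetically by surname: Vance before Varga before Vasquez.
Order: Eriksen, Romero, Tanaka, Obi, Quinn, Vance, Varga, Vasquez.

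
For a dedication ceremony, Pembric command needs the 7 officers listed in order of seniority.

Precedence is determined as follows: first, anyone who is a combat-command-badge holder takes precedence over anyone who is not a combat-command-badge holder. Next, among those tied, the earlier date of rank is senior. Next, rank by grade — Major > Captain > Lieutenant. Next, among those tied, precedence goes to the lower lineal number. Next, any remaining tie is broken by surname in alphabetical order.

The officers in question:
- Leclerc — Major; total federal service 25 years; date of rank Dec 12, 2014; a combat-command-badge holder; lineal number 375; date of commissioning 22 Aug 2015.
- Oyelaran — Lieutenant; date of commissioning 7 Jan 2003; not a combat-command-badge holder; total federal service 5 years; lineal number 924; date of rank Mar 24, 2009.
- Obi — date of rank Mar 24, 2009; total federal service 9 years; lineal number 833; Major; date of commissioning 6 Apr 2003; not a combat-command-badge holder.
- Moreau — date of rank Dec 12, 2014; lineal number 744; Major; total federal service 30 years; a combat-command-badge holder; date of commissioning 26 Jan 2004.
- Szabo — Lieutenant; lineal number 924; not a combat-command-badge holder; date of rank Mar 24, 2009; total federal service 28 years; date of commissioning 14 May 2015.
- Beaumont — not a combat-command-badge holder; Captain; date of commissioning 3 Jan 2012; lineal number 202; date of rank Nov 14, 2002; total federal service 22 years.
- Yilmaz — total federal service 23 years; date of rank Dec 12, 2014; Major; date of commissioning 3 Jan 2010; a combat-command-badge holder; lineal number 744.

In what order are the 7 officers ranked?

Leclerc, Moreau, Yilmaz, Beaumont, Obi, Oyelaran, Szabo

By the first rule: Leclerc, Moreau and Yilmaz (each a combat-command-badge holder); then Beaumont, Obi, Oyelaran and Szabo (each not a combat-command-badge holder).
Leclerc, Moreau and Yilmaz all have date of rank Dec 12, 2014, so the next rule applies.
Leclerc, Moreau and Yilmaz are each Major, so the next rule applies.
Among Leclerc, Moreau and Yilmaz, by lineal number (lower first): Leclerc (375) before Moreau and Yilmaz (744).
Among Moreau and Yilmaz, alphabetically by surname: Moreau before Yilmaz.
Among Beaumont, Obi, Oyelaran and Szabo, by date of rank (earlier first): Beaumont (Nov 14, 2002) before Obi, Oyelaran and Szabo (Mar 24, 2009).
Among Obi, Oyelaran and Szabo, by grade: Obi (Major) before Oyelaran and Szabo (Lieutenant).
Oyelaran and Szabo both have lineal number 924, so the next rule applies.
Among Oyelaran and Szabo, alphabetically by surname: Oyelaran before Szabo.
Full order: Leclerc, Moreau, Yilmaz, Beaumont, Obi, Oyelaran, Szabo.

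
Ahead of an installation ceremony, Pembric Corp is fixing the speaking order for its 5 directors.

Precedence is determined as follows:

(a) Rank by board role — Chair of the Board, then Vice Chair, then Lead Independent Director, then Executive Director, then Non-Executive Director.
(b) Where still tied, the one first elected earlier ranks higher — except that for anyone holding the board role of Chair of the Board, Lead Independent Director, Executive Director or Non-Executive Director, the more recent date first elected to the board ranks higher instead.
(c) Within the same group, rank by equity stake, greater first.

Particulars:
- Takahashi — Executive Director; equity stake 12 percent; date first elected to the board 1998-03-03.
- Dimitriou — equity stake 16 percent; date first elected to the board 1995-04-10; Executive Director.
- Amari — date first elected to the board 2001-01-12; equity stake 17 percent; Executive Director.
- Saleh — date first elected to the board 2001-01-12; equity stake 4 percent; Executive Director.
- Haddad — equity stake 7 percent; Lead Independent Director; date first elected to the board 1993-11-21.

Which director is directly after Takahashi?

By board role: Haddad (Lead Independent Director); then Amari, Saleh, Takahashi and Dimitriou (Executive Director).
Among Amari, Saleh, Takahashi and Dimitriou, by date first elected to the board (later first) (reversed rule for this group): Amari and Saleh (2001-01-12) before Takahashi (1998-03-03) before Dimitriou (1995-04-10).
Among Amari and Saleh, by equity stake (higher first): Amari (17 percent) before Saleh (4 percent).
Order: Haddad, Amari, Saleh, Takahashi, Dimitriou.

Dimitriou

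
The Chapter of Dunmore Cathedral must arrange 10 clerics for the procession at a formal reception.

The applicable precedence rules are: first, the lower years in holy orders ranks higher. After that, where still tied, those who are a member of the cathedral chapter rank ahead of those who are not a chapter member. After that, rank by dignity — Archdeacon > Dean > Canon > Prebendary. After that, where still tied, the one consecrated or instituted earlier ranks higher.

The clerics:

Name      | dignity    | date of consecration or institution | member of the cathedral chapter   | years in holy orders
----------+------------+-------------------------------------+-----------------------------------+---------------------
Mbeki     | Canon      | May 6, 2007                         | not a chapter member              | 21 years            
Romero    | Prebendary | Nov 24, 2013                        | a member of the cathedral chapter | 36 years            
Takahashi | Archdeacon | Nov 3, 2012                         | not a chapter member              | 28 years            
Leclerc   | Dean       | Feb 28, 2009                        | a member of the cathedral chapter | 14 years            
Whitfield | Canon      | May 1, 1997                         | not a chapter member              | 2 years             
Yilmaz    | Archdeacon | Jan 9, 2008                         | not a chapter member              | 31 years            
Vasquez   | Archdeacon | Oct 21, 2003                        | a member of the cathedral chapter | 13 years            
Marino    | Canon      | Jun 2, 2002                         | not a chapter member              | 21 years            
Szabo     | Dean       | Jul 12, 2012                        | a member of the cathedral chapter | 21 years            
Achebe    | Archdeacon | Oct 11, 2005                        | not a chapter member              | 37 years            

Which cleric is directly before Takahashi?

By years in holy orders (lower first): Whitfield (2 years); then Vasquez (13 years); then Leclerc (14 years); then Szabo, Marino and Mbeki (each 21 years); then Takahashi (28 years); then Yilmaz (31 years); then Romero (36 years); then Achebe (37 years).
Among Szabo, Marino and Mbeki, a member of the cathedral chapter before not a chapter member: Szabo (a member of the cathedral chapter) before Marino and Mbeki (not a chapter member).
Marino and Mbeki are each Canon, so the next rule applies.
Among Marino and Mbeki, by date of consecration or institution (earlier first): Marino (Jun 2, 2002) before Mbeki (May 6, 2007).
Order: Whitfield, Vasquez, Leclerc, Szabo, Marino, Mbeki, Takahashi, Yilmaz, Romero, Achebe.

Mbeki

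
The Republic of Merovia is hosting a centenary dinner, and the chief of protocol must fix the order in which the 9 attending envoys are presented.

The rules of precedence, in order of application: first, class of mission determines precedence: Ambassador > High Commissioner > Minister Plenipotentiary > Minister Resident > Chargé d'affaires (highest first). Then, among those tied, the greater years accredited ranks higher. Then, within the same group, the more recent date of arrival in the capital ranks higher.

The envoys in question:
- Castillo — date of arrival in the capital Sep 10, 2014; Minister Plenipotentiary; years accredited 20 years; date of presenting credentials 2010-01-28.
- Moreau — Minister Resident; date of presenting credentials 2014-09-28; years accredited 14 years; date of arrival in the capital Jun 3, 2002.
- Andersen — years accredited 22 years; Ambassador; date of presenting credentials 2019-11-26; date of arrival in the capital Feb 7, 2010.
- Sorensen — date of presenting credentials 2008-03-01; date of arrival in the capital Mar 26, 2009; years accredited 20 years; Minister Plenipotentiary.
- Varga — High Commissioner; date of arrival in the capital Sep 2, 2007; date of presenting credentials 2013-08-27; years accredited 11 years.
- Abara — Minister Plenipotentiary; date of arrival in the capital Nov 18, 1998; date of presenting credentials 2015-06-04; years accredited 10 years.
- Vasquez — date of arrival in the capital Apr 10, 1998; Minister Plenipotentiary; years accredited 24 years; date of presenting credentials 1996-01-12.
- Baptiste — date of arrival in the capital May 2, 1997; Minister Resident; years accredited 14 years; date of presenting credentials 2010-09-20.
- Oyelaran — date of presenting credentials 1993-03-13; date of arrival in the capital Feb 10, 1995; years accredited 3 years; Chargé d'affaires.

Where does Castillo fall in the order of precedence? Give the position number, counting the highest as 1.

4

By class of mission: Andersen (Ambassador); then Varga (High Commissioner); then Vasquez, Castillo, Sorensen and Abara (Minister Plenipotentiary); then Moreau and Baptiste (Minister Resident); then Oyelaran (Chargé d'affaires).
Among Vasquez, Castillo, Sorensen and Abara, by years accredited (higher first): Vasquez (24 years) before Castillo and Sorensen (20 years) before Abara (10 years).
Among Castillo and Sorensen, by date of arrival in the capital (later first): Castillo (Sep 10, 2014) before Sorensen (Mar 26, 2009).
Moreau and Baptiste both have years accredited 14 years, so the next rule applies.
Among Moreau and Baptiste, by date of arrival in the capital (later first): Moreau (Jun 3, 2002) before Baptiste (May 2, 1997).
Order: Andersen, Varga, Vasquez, Castillo, Sorensen, Abara, Moreau, Baptiste, Oyelaran. So position 4.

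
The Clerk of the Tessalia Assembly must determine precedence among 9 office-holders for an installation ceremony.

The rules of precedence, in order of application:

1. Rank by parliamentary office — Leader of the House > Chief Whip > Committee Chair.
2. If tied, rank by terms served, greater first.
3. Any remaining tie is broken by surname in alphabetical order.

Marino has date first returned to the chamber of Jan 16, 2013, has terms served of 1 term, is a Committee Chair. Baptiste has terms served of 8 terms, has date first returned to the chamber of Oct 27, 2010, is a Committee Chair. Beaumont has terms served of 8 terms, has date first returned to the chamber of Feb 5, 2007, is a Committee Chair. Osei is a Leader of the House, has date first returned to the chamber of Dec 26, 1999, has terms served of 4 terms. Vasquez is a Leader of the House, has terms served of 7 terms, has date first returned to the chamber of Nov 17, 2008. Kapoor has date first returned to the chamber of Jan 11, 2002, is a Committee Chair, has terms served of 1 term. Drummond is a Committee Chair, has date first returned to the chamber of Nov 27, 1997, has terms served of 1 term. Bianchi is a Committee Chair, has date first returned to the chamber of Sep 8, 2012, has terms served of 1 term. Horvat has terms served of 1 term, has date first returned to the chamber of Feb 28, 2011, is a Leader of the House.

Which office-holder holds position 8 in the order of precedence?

Kapoor

By parliamentary office: Vasquez, Osei and Horvat (Leader of the House); then Baptiste, Beaumont, Bianchi, Drummond, Kapoor and Marino (Committee Chair).
Among Vasquez, Osei and Horvat, by terms served (higher first): Vasquez (7 terms) before Osei (4 terms) before Horvat (1 term).
Among Baptiste, Beaumont, Bianchi, Drummond, Kapoor and Marino, by terms served (higher first): Baptiste and Beaumont (8 terms) before Bianchi, Drummond, Kapoor and Marino (1 term).
Among Baptiste and Beaumont, alphabetically by surname: Baptiste before Beaumont.
Among Bianchi, Drummond, Kapoor and Marino, alphabetically by surname: Bianchi before Drummond before Kapoor before Marino.
Order: Vasquez, Osei, Horvat, Baptiste, Beaumont, Bianchi, Drummond, Kapoor, Marino.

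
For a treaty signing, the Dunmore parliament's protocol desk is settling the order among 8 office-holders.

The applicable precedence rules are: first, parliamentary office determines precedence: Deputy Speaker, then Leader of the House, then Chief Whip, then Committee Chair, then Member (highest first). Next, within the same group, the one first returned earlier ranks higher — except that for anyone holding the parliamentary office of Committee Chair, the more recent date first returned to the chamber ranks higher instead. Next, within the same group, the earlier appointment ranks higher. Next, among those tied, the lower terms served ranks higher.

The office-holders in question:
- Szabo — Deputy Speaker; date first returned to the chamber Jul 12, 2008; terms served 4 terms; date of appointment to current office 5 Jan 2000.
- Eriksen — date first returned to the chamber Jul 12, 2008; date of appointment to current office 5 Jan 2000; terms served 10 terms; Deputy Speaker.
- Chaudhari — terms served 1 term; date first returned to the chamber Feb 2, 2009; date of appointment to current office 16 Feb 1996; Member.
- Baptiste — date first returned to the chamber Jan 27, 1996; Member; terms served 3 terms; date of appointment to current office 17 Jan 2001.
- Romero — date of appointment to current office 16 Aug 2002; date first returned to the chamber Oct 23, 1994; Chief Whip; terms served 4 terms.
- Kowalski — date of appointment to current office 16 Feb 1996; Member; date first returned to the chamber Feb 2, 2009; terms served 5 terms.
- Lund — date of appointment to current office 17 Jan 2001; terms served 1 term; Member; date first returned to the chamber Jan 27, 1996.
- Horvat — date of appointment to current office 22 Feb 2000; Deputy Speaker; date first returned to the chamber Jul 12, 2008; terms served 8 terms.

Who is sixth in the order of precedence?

By parliamentary office: Szabo, Eriksen and Horvat (Deputy Speaker); then Romero (Chief Whip); then Lund, Baptiste, Chaudhari and Kowalski (Member).
Szabo, Eriksen and Horvat all have date first returned to the chamber Jul 12, 2008, so the next rule applies.
Among Szabo, Eriksen and Horvat, by date of appointment to current office (earlier first): Szabo and Eriksen (5 Jan 2000) before Horvat (22 Feb 2000).
Among Szabo and Eriksen, by terms served (lower first): Szabo (4 terms) before Eriksen (10 terms).
Among Lund, Baptiste, Chaudhari and Kowalski, by date first returned to the chamber (earlier first): Lund and Baptiste (Jan 27, 1996) before Chaudhari and Kowalski (Feb 2, 2009).
Lund and Baptiste both have date of appointment to current office 17 Jan 2001, so the next rule applies.
Among Lund and Baptiste, by terms served (lower first): Lund (1 term) before Baptiste (3 terms).
Chaudhari and Kowalski both have date of appointment to current office 16 Feb 1996, so the next rule applies.
Among Chaudhari and Kowalski, by terms served (lower first): Chaudhari (1 term) before Kowalski (5 terms).
Order: Szabo, Eriksen, Horvat, Romero, Lund, Baptiste, Chaudhari, Kowalski.

Baptiste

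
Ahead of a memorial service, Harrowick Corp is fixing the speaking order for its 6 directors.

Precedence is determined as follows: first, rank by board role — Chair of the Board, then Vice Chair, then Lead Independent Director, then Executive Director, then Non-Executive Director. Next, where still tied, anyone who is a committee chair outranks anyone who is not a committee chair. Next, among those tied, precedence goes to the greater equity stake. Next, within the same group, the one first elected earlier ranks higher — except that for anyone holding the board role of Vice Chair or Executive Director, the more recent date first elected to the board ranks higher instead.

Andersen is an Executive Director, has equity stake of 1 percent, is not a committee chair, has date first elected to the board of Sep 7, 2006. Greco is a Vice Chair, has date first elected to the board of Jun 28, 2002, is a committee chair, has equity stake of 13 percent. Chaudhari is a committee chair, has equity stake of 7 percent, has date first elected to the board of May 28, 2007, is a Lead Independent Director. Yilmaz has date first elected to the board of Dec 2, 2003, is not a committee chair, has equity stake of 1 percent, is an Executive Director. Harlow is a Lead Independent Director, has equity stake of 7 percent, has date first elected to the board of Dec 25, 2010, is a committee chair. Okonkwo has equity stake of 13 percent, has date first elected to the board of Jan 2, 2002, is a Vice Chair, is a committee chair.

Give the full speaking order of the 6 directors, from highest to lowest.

By board role: Greco and Okonkwo (Vice Chair); then Chaudhari and Harlow (Lead Independent Director); then Andersen and Yilmaz (Executive Director).
Greco and Okonkwo are each a committee chair, so the next rule applies.
Greco and Okonkwo both have equity stake 13 percent, so the next rule applies.
Among Greco and Okonkwo, by date first elected to the board (later first) (reversed rule for this group): Greco (Jun 28, 2002) before Okonkwo (Jan 2, 2002).
Chaudhari and Harlow are each a committee chair, so the next rule applies.
Chaudhari and Harlow both have equity stake 7 percent, so the next rule applies.
Among Chaudhari and Harlow, by date first elected to the board (earlier first): Chaudhari (May 28, 2007) before Harlow (Dec 25, 2010).
Andersen and Yilmaz are each not a committee chair, so the next rule applies.
Andersen and Yilmaz both have equity stake 1 percent, so the next rule applies.
Among Andersen and Yilmaz, by date first elected to the board (later first) (reversed rule for this group): Andersen (Sep 7, 2006) before Yilmaz (Dec 2, 2003).
Full order: Greco, Okonkwo, Chaudhari, Harlow, Andersen, Yilmaz.

Greco, Okonkwo, Chaudhari, Harlow, Andersen, Yilmaz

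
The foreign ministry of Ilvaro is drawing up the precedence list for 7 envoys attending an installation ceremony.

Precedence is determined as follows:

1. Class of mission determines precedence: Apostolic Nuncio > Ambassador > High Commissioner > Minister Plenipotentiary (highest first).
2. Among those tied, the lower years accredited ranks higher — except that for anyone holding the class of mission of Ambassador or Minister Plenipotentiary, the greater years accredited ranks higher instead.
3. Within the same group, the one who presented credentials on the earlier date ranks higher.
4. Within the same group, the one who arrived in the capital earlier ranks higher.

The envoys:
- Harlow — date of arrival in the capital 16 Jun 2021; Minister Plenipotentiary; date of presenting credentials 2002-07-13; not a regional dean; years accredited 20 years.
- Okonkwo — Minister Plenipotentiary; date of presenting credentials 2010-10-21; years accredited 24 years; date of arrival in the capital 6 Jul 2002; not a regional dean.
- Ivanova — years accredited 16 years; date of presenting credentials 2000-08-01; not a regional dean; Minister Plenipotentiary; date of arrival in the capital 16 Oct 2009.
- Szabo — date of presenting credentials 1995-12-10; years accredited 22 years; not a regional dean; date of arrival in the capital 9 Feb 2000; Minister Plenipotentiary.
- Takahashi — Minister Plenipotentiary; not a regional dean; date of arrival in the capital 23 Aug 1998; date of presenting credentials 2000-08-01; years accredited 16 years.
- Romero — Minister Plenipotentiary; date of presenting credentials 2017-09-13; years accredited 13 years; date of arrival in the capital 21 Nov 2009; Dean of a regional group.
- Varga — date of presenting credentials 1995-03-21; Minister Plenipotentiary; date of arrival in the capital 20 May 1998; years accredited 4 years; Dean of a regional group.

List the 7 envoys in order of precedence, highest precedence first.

Okonkwo, Szabo, Harlow, Takahashi, Ivanova, Romero, Varga

By class of mission: Okonkwo, Szabo, Harlow, Takahashi, Ivanova, Romero and Varga (Minister Plenipotentiary).
Among Okonkwo, Szabo, Harlow, Takahashi, Ivanova, Romero and Varga, by years accredited (higher first) (reversed rule for this group): Okonkwo (24 years) before Szabo (22 years) before Harlow (20 years) before Takahashi and Ivanova (16 years) before Romero (13 years) before Varga (4 years).
Takahashi and Ivanova both have date of presenting credentials 2000-08-01, so the next rule applies.
Among Takahashi and Ivanova, by date of arrival in the capital (earlier first): Takahashi (23 Aug 1998) before Ivanova (16 Oct 2009).
Full order: Okonkwo, Szabo, Harlow, Takahashi, Ivanova, Romero, Varga.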